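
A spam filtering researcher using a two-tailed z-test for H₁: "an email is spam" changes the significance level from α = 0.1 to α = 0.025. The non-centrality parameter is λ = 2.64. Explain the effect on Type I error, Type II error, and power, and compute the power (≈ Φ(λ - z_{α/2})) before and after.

Decreasing α from 0.1 to 0.025:
• Type I error rate decreases (α is the Type I rate by definition).
• Critical value moves from z_{α/2} = 1.645 to 2.241, so power = Φ(λ - z_{α/2}) goes from Φ(2.64 - 1.645) = 0.84 to Φ(2.64 - 2.241) = 0.655.
• Type II error rate β = 1 - power therefore increases (0.16 → 0.345).
Appropriate when false positives are costly — here, a legitimate email is sent to the spam folder and the user misses it.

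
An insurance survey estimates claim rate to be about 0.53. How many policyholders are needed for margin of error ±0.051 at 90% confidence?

n = z²p(1-p)/E² = 1.645²×0.53×0.47/0.051² = 259.2 → n = 260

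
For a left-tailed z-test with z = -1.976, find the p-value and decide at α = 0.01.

p = P(Z < -1.976) = Φ(-1.976) ≈ 0.0241. Since p ≥ 0.01, fail to reject H₀ (not significant) at α = 0.01.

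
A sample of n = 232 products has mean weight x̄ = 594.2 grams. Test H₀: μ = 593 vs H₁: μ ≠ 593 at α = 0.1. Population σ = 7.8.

z = (x̄ - μ₀)/(σ/√n) = (594.2 - 593)/(7.8/√232) = 2.343. Critical value: ±1.645. Since |2.343| > 1.645, Reject H₀.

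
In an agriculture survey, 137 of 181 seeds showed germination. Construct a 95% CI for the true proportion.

p̂ = 0.757. CI = p̂ ± z*√(p̂(1-p̂)/n) = (0.694, 0.819)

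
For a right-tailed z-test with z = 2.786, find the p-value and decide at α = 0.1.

p = P(Z > 2.786) = 1 - Φ(2.786) ≈ 0.0027. Since p < 0.1, reject H₀ (significant) at α = 0.1.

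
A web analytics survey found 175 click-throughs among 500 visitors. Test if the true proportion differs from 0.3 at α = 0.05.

p̂ = 0.35, p₀ = 0.3. z = (p̂ - p₀)/√(p₀(1-p₀)/n) = 2.44. Critical: ±1.96. Reject H₀.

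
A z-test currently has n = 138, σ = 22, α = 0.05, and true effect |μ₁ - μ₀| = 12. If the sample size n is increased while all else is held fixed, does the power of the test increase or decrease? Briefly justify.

Power increases: a larger n shrinks the standard error σ/√n, moving the sampling distribution under H₁ further from the critical value.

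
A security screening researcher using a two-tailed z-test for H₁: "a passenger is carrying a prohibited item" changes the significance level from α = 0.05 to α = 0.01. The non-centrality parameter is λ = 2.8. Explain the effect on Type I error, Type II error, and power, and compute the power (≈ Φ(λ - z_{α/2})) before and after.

Decreasing α from 0.05 to 0.01:
• Type I error rate decreases (α is the Type I rate by definition).
• Critical value moves from z_{α/2} = 1.96 to 2.576, so power = Φ(λ - z_{α/2}) goes from Φ(2.8 - 1.96) = 0.8 to Φ(2.8 - 2.576) = 0.589.
• Type II error rate β = 1 - power therefore increases (0.2 → 0.411).
Appropriate when false positives are costly — here, detaining an innocent passenger — delay and inconvenience.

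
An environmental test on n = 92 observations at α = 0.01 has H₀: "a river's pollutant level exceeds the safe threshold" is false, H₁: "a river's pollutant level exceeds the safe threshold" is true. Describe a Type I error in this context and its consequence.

Type I error: rejecting H₀ when it is true — concluding that a river's pollutant level exceeds the safe threshold when in fact it is not. Consequence: shutting down a compliant factory unnecessarily.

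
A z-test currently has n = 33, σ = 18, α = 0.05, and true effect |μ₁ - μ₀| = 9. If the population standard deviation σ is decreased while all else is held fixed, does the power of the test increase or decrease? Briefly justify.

Power increases: a smaller σ shrinks the standard error σ/√n, moving the sampling distribution under H₁ further from the critical value.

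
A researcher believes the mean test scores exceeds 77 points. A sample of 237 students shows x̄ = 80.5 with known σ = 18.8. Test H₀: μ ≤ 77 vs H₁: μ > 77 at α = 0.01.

z = 2.866. Critical value: 2.33. Reject H₀.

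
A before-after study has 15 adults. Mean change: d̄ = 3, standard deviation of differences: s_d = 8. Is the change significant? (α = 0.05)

t = d̄/(s_d/√n) = 3/(8/√15) = 1.452. df = 14, critical t = ±2.145. Fail to reject H₀.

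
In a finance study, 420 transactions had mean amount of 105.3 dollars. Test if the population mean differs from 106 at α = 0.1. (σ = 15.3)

z = (x̄ - μ₀)/(σ/√n) = (105.3 - 106)/(15.3/√420) = -0.938. Critical value: ±1.645. Since |-0.938| ≤ 1.645, Fail to reject H₀.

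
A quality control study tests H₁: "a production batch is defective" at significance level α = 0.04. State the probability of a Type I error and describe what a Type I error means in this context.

P(Type I error) = α = 0.04. A Type I error is rejecting H₀ when H₀ is actually true (false positive) — here, concluding that a production batch is defective when in fact this is not the case. Consequence: scrapping a good batch — wasted material and cost for no reason.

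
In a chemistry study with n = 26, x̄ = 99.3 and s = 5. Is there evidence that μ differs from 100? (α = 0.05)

t = (x̄ - μ₀)/(s/√n) = (99.3 - 100)/(5/√26) = -0.714. df = 25, critical t = ±2.06. Fail to reject H₀.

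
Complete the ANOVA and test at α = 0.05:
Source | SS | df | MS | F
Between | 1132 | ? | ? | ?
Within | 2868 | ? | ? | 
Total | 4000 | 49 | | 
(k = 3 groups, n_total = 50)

df_between = 2, df_within = 47. MS_between = 566.0, MS_within = 61.02. F = 9.275, F_crit ≈ 3.195. Reject H₀.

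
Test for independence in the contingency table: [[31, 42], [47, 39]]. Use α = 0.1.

χ² = 2.346. df = 1, critical = 2.706. Fail to reject H₀. No evidence of dependence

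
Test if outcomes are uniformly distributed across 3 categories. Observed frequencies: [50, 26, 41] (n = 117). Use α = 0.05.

Expected = 39 each. χ² = Σ(O-E)²/E = 7.538. df = 2, critical value = 5.991. Reject H₀.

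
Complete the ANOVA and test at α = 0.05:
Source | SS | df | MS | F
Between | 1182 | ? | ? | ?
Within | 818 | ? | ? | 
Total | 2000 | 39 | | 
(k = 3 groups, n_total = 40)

df_between = 2, df_within = 37. MS_between = 591.0, MS_within = 22.11. F = 26.732, F_crit ≈ 3.252. Reject H₀.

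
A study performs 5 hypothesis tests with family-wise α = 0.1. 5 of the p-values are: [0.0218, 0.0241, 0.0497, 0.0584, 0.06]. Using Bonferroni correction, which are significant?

Bonferroni α = 0.1/5 = 0.02. None of the given p-values are significant.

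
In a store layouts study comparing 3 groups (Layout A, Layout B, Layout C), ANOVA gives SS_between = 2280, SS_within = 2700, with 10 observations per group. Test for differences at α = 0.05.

df_between = 2, df_within = 27. F = MS_between/MS_within = 1140.0/100.0 = 11.4. F_crit ≈ 3.354. Reject H₀. At least one mean differs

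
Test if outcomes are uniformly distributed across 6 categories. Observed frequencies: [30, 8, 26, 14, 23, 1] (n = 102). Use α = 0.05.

Expected = 17 each. χ² = Σ(O-E)²/E = 37.176. df = 5, critical value = 11.07. Reject H₀.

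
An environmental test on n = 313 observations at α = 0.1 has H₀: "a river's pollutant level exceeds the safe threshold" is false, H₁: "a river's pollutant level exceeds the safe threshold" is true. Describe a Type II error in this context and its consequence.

Type II error: failing to reject H₀ when it is false — concluding that a river's pollutant level exceeds the safe threshold is not supported when in fact it is. Consequence: allowing unsafe pollution to continue.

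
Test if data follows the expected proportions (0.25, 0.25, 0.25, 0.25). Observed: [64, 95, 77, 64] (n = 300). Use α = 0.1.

Expected: [75.0, 75.0, 75.0, 75.0]. χ² = 8.613. df = 3, critical = 6.251. Reject H₀.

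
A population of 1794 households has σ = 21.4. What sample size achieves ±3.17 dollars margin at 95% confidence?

Without FPC: n₀ = (1.96×21.4/3.17)² = 175.074. With FPC: n = n₀N/(n₀+N-1) = 159.6 → n = 160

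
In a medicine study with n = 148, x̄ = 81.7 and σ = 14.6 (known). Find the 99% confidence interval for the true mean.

CI = x̄ ± z*(σ/√n) = 81.7 ± 2.576(14.6/√148) = 81.7 ± 3.09 = (78.61, 84.79)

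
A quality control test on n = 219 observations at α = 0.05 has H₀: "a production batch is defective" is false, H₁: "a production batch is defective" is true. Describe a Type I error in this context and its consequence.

Type I error: rejecting H₀ when it is true — concluding that a production batch is defective when in fact it is not. Consequence: scrapping a good batch — wasted material and cost for no reason.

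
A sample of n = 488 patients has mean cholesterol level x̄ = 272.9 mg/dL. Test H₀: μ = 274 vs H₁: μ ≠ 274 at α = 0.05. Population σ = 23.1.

z = (x̄ - μ₀)/(σ/√n) = (272.9 - 274)/(23.1/√488) = -1.052. Critical value: ±1.96. Since |-1.052| ≤ 1.96, Fail to reject H₀.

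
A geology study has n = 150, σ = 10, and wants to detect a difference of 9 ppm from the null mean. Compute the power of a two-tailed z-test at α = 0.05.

SE = σ/√n = 10/√150 = 0.816. Non-centrality λ = d/SE = 9/0.816 = 11.023. Power ≈ Φ(λ - z_{α/2}) = Φ(11.023 - 1.96) = Φ(9.063) = 1.0.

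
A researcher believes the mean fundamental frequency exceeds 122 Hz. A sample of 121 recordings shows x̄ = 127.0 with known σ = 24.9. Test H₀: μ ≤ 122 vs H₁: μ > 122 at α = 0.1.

z = 2.209. Critical value: 1.28. Reject H₀.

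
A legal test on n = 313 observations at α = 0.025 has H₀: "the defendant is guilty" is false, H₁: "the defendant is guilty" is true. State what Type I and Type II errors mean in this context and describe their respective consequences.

Type I (false positive): concluding that the defendant is guilty when it is not — convicting an innocent person. Type II (false negative): failing to conclude that the defendant is guilty when it is — acquitting a guilty person. Which is costlier depends on domain priorities and is a judgement call rather than a statistical fact.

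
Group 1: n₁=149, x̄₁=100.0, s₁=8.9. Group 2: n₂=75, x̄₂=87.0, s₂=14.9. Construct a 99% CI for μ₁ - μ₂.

Difference = 13.0. SE = √(8.9²/149 + 14.9²/75) = 1.869. CI = (8.19, 17.81)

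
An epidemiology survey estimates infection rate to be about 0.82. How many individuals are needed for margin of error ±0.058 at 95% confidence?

n = z²p(1-p)/E² = 1.96²×0.82×0.18/0.058² = 168.6 → n = 169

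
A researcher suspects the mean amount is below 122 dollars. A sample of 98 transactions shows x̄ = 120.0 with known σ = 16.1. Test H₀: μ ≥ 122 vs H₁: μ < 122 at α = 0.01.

z = -1.23. Critical value: -2.33. Fail to reject H₀.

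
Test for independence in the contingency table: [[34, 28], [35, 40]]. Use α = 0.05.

χ² = 0.907. df = 1, critical = 3.841. Fail to reject H₀. No evidence of dependence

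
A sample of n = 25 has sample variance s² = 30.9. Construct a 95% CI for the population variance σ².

df = 24. χ²_{0.025} = 39.364, χ²_{0.975} = 12.401. CI for σ² = ((n-1)s²/χ²_{α/2}, (n-1)s²/χ²_{1-α/2}) = (24·30.9/39.364, 24·30.9/12.401) = (18.84, 59.8)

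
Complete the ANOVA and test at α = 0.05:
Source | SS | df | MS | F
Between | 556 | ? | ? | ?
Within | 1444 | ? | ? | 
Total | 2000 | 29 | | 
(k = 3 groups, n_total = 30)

df_between = 2, df_within = 27. MS_between = 278.0, MS_within = 53.48. F = 5.198, F_crit ≈ 3.354. Reject H₀.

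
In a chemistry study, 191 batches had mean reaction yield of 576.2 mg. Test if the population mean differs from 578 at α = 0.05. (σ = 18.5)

z = (x̄ - μ₀)/(σ/√n) = (576.2 - 578)/(18.5/√191) = -1.345. Critical value: ±1.96. Since |-1.345| ≤ 1.96, Fail to reject H₀.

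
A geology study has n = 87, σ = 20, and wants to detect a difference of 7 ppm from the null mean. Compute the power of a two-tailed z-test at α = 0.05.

SE = σ/√n = 20/√87 = 2.144. Non-centrality λ = d/SE = 7/2.144 = 3.265. Power ≈ Φ(λ - z_{α/2}) = Φ(3.265 - 1.96) = Φ(1.305) = 0.904.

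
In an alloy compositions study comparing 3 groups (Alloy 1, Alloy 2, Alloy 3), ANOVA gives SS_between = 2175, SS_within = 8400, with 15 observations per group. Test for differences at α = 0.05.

df_between = 2, df_within = 42. F = MS_between/MS_within = 1087.5/200.0 = 5.438. F_crit ≈ 3.22. Reject H₀. At least one mean differs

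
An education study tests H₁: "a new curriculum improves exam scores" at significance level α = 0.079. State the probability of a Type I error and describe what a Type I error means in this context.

P(Type I error) = α = 0.079. A Type I error is rejecting H₀ when H₀ is actually true (false positive) — here, concluding that a new curriculum improves exam scores when in fact this is not the case. Consequence: adopting a curriculum that gives no real benefit — disruption for nothing.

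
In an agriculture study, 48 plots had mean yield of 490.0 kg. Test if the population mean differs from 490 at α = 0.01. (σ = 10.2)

z = (x̄ - μ₀)/(σ/√n) = (490.0 - 490)/(10.2/√48) = 0.0. Critical value: ±2.576. Since |0.0| ≤ 2.576, Fail to reject H₀.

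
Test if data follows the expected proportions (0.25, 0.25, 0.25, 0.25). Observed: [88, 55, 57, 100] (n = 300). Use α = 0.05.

Expected: [75.0, 75.0, 75.0, 75.0]. χ² = 20.24. df = 3, critical = 7.815. Reject H₀.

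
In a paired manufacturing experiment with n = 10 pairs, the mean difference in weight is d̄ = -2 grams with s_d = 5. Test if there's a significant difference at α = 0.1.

t = d̄/(s_d/√n) = -2/(5/√10) = -1.265. df = 9, critical t = ±1.833. Fail to reject H₀.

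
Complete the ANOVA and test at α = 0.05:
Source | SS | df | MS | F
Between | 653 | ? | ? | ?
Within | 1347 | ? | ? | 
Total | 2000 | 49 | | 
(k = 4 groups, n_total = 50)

df_between = 3, df_within = 46. MS_between = 217.67, MS_within = 29.28. F = 7.433, F_crit ≈ 2.807. Reject H₀.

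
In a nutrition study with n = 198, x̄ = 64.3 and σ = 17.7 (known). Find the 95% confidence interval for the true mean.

CI = x̄ ± z*(σ/√n) = 64.3 ± 1.96(17.7/√198) = 64.3 ± 2.47 = (61.83, 66.77)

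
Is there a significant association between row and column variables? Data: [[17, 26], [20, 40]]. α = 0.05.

χ² = 0.419. df = 1, critical = 3.841. Fail to reject H₀. No evidence of dependence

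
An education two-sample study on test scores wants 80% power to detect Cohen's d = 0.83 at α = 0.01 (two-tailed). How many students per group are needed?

z_{α/2} = 2.576, z_β = Φ⁻¹(0.8) = 0.842. For large effect (d = 0.83): n per group = 2(z_{α/2} + z_β)²/d² = 2(2.576 + 0.842)²/0.83² = 33.9 → 34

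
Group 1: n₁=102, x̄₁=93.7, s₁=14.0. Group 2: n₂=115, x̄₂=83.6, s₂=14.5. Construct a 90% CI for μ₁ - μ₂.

Difference = 10.1. SE = √(14.0²/102 + 14.5²/115) = 1.936. CI = (6.91, 13.29)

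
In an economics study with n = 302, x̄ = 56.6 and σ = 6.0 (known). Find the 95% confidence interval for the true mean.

CI = x̄ ± z*(σ/√n) = 56.6 ± 1.96(6.0/√302) = 56.6 ± 0.68 = (55.92, 57.28)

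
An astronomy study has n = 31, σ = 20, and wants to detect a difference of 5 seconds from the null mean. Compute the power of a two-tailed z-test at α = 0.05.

SE = σ/√n = 20/√31 = 3.592. Non-centrality λ = d/SE = 5/3.592 = 1.392. Power ≈ Φ(λ - z_{α/2}) = Φ(1.392 - 1.96) = Φ(-0.568) = 0.285.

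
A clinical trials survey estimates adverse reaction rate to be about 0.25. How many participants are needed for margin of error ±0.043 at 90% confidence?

n = z²p(1-p)/E² = 1.645²×0.25×0.75/0.043² = 274.4 → n = 275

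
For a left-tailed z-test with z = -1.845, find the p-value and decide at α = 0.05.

p = P(Z < -1.845) = Φ(-1.845) ≈ 0.0325. Since p < 0.05, reject H₀ (significant) at α = 0.05.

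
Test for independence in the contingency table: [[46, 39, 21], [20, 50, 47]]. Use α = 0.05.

χ² = 21.052. df = 2, critical = 5.991. Reject H₀. Variables are dependent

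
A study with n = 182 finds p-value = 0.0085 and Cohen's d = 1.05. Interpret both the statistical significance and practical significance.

Statistically significant (p = 0.0085 < 0.05). Cohen's d = 1.05 indicates a large effect size. Both statistical and practical significance should be considered.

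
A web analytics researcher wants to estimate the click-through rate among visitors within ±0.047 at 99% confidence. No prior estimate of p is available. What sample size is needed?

Conservative approach: use p = 0.5 (maximizes p(1-p) = 0.25). n = z²(0.25)/E² = 2.576²×0.25/0.047² = 751.0 → n = 751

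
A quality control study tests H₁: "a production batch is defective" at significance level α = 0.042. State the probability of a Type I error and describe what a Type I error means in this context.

P(Type I error) = α = 0.042. A Type I error is rejecting H₀ when H₀ is actually true (false positive) — here, concluding that a production batch is defective when in fact this is not the case. Consequence: scrapping a good batch — wasted material and cost for no reason.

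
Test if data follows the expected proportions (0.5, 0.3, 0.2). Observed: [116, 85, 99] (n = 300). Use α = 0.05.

Expected: [150.0, 90.0, 60.0]. χ² = 33.334. df = 2, critical = 5.991. Reject H₀.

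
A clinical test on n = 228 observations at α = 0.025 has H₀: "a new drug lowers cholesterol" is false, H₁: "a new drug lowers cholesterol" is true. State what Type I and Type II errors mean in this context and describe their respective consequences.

Type I (false positive): concluding that a new drug lowers cholesterol when it is not — approving an ineffective drug — patients take a useless medication and may skip effective alternatives. Type II (false negative): failing to conclude that a new drug lowers cholesterol when it is — shelving an effective drug — patients miss out on a treatment that would have helped. Which is costlier depends on domain priorities and is a judgement call rather than a statistical fact.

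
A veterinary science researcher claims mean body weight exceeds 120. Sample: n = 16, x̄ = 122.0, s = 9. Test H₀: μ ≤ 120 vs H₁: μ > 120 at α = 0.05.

t = (122.0 - 120)/(9/√16) = 0.889, df = 15. Critical t = 1.753. Fail to reject H₀.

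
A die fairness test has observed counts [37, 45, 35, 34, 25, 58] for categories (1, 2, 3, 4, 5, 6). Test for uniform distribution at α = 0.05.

Expected = 39 each. χ² = Σ(O-E)²/E = 16.359. df = 5, critical value = 11.07. Reject H₀.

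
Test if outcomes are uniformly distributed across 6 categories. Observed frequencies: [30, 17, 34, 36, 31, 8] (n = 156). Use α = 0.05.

Expected = 26 each. χ² = Σ(O-E)²/E = 23.462. df = 5, critical value = 11.07. Reject H₀.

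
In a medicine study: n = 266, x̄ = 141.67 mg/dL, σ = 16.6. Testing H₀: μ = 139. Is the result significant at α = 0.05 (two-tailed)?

z = (141.67 - 139)/(16.6/√266) = 2.623. Since |z| > 1.96, significant at α = 0.05.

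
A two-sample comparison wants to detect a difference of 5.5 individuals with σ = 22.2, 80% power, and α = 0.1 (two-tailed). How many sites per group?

n per group = 2(z_α/2 + z_β)²σ²/d² = 2×(1.645 + 0.84)²×22.2²/5.5² = 201.2 → n = 202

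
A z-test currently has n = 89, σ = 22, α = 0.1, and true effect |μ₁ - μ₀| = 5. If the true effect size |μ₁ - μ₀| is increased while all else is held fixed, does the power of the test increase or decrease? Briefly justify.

Power increases: a larger true effect increases the non-centrality λ = |μ₁ - μ₀|/(σ/√n).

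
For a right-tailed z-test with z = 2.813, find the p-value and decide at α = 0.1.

p = P(Z > 2.813) = 1 - Φ(2.813) ≈ 0.0025. Since p < 0.1, reject H₀ (significant) at α = 0.1.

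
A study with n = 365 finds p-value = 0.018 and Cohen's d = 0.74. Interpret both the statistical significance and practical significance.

Statistically significant (p = 0.018 < 0.05). Cohen's d = 0.74 indicates a medium effect size. Both statistical and practical significance should be considered.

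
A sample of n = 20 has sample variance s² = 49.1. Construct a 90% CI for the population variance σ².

df = 19. χ²_{0.05} = 30.144, χ²_{0.95} = 10.117. CI for σ² = ((n-1)s²/χ²_{α/2}, (n-1)s²/χ²_{1-α/2}) = (19·49.1/30.144, 19·49.1/10.117) = (30.95, 92.21)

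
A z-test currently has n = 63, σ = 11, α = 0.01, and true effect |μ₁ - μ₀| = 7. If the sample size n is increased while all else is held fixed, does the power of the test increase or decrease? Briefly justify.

Power increases: a larger n shrinks the standard error σ/√n, moving the sampling distribution under H₁ further from the critical value.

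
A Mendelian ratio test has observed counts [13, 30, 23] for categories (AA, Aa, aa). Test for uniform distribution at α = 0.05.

Expected = 22 each. χ² = Σ(O-E)²/E = 6.636. df = 2, critical value = 5.991. Reject H₀.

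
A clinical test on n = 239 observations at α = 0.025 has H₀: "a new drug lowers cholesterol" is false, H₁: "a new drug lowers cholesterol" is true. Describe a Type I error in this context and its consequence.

Type I error: rejecting H₀ when it is true — concluding that a new drug lowers cholesterol when in fact it is not. Consequence: approving an ineffective drug — patients take a useless medication and may skip effective alternatives.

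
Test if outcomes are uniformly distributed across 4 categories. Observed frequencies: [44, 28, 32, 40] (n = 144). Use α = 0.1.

Expected = 36 each. χ² = Σ(O-E)²/E = 4.444. df = 3, critical value = 6.251. Fail to reject H₀.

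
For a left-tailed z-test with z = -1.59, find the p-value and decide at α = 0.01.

p = P(Z < -1.59) = Φ(-1.59) ≈ 0.0559. Since p ≥ 0.01, fail to reject H₀ (not significant) at α = 0.01.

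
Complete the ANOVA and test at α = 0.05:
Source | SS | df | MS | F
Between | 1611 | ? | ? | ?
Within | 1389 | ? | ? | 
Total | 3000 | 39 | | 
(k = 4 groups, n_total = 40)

df_between = 3, df_within = 36. MS_between = 537.0, MS_within = 38.58. F = 13.918, F_crit ≈ 2.866. Reject H₀.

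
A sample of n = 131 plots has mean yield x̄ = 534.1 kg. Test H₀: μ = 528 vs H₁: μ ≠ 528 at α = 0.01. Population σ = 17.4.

z = (x̄ - μ₀)/(σ/√n) = (534.1 - 528)/(17.4/√131) = 4.013. Critical value: ±2.576. Since |4.013| > 2.576, Reject H₀.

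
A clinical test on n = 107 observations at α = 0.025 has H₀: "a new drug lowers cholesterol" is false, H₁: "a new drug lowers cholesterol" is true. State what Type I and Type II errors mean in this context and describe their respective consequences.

Type I (false positive): concluding that a new drug lowers cholesterol when it is not — approving an ineffective drug — patients take a useless medication and may skip effective alternatives. Type II (false negative): failing to conclude that a new drug lowers cholesterol when it is — shelving an effective drug — patients miss out on a treatment that would have helped. Which is costlier depends on domain priorities and is a judgement call rather than a statistical fact.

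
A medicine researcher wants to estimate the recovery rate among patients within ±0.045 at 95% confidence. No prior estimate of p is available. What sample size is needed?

Conservative approach: use p = 0.5 (maximizes p(1-p) = 0.25). n = z²(0.25)/E² = 1.96²×0.25/0.045² = 474.3 → n = 475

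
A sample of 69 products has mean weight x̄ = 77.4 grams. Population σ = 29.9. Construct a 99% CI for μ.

CI = x̄ ± z*(σ/√n) = 77.4 ± 2.576(29.9/√69) = 77.4 ± 9.27 = (68.13, 86.67)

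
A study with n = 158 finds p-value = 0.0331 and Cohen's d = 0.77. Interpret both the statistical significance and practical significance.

Statistically significant (p = 0.0331 < 0.05). Cohen's d = 0.77 indicates a medium effect size. Both statistical and practical significance should be considered.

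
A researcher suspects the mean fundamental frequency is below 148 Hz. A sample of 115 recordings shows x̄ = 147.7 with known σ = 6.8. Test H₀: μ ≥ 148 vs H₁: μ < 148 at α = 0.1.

z = -0.473. Critical value: -1.28. Fail to reject H₀.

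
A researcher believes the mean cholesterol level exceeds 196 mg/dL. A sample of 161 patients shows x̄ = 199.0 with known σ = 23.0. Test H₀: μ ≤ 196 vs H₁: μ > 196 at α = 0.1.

z = 1.655. Critical value: 1.28. Reject H₀.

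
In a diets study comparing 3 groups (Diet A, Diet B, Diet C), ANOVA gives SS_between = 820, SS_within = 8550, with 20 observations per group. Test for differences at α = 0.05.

df_between = 2, df_within = 57. F = MS_between/MS_within = 410.0/150.0 = 2.733. F_crit ≈ 3.159. Fail to reject H₀.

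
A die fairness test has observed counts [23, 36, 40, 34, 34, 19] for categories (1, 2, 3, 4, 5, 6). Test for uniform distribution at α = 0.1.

Expected = 31 each. χ² = Σ(O-E)²/E = 10.71. df = 5, critical value = 9.236. Reject H₀.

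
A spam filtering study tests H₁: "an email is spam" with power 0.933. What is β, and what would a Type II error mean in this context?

β = 1 - power = 1 - 0.933 = 0.067. A Type II error is failing to reject H₀ when H₀ is false (false negative) — here, failing to conclude that an email is spam when in fact it is true. Consequence: a spam email lands in the inbox.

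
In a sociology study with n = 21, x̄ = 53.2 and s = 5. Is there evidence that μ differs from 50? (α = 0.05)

t = (x̄ - μ₀)/(s/√n) = (53.2 - 50)/(5/√21) = 2.933. df = 20, critical t = ±2.086. Reject H₀.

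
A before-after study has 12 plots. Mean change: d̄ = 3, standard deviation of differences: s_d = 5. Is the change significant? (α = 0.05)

t = d̄/(s_d/√n) = 3/(5/√12) = 2.078. df = 11, critical t = ±2.201. Fail to reject H₀.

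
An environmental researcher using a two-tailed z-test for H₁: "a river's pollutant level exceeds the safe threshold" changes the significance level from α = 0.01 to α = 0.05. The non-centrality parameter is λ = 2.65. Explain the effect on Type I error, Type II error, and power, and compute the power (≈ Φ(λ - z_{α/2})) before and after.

Increasing α from 0.01 to 0.05:
• Type I error rate increases (α is the Type I rate by definition).
• Critical value moves from z_{α/2} = 2.576 to 1.96, so power = Φ(λ - z_{α/2}) goes from Φ(2.65 - 2.576) = 0.529 to Φ(2.65 - 1.96) = 0.755.
• Type II error rate β = 1 - power therefore decreases (0.471 → 0.245).
Appropriate when false negatives are costly — here, allowing unsafe pollution to continue.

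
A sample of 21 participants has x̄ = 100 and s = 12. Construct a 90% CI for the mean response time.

CI = x̄ ± t*(s/√n) = 100 ± 1.725(12/√21) = (95.48, 104.52)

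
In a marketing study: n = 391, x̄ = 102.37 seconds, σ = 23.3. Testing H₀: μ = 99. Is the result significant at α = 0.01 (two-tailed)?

z = (102.37 - 99)/(23.3/√391) = 2.86. Since |z| > 2.576, significant at α = 0.01.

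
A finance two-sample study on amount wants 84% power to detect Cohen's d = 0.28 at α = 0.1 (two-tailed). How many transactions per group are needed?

z_{α/2} = 1.645, z_β = Φ⁻¹(0.84) = 0.994. For small effect (d = 0.28): n per group = 2(z_{α/2} + z_β)²/d² = 2(1.645 + 0.994)²/0.28² = 177.7 → 178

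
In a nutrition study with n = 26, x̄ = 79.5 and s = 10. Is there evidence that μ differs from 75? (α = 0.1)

t = (x̄ - μ₀)/(s/√n) = (79.5 - 75)/(10/√26) = 2.295. df = 25, critical t = ±1.708. Reject H₀.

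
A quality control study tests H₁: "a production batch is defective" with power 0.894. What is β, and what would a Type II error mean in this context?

β = 1 - power = 1 - 0.894 = 0.106. A Type II error is failing to reject H₀ when H₀ is false (false negative) — here, failing to conclude that a production batch is defective when in fact it is true. Consequence: shipping a defective batch — faulty products reach customers.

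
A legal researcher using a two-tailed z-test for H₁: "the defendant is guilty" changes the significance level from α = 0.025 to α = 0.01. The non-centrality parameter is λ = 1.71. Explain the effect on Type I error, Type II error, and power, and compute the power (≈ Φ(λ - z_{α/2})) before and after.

Decreasing α from 0.025 to 0.01:
• Type I error rate decreases (α is the Type I rate by definition).
• Critical value moves from z_{α/2} = 2.241 to 2.576, so power = Φ(λ - z_{α/2}) goes from Φ(1.71 - 2.241) = 0.298 to Φ(1.71 - 2.576) = 0.193.
• Type II error rate β = 1 - power therefore increases (0.702 → 0.807).
Appropriate when false positives are costly — here, convicting an innocent person.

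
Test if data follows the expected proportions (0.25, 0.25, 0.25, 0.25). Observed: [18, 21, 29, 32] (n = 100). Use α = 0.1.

Expected: [25.0, 25.0, 25.0, 25.0]. χ² = 5.2. df = 3, critical = 6.251. Fail to reject H₀.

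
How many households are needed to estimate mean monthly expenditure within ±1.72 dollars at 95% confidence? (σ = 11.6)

n = (z*σ/E)² = (1.96×11.6/1.72)² = 174.7 → n = 175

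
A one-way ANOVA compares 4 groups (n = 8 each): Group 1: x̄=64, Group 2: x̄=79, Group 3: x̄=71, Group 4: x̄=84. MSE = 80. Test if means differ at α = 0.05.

Grand mean = 74.5. SS_between = 1864.0, MS_between = 621.33. F = 7.767, F_crit ≈ 2.947. Reject H₀.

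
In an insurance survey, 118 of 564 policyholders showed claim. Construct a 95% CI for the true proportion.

p̂ = 0.209. CI = p̂ ± z*√(p̂(1-p̂)/n) = (0.176, 0.243)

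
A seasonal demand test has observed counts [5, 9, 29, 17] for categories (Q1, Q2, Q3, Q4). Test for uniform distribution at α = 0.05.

Expected = 15 each. χ² = Σ(O-E)²/E = 22.4. df = 3, critical value = 7.815. Reject H₀.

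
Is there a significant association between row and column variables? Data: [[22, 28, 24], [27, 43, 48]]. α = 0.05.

χ² = 1.684. df = 2, critical = 5.991. Fail to reject H₀. No evidence of dependence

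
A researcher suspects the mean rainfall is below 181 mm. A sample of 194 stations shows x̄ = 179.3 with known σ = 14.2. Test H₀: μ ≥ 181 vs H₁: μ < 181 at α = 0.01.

z = -1.667. Critical value: -2.33. Fail to reject H₀.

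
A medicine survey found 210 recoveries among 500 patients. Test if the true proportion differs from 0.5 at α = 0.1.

p̂ = 0.42, p₀ = 0.5. z = (p̂ - p₀)/√(p₀(1-p₀)/n) = -3.578. Critical: ±1.645. Reject H₀.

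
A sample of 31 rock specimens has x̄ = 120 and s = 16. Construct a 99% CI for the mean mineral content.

CI = x̄ ± t*(s/√n) = 120 ± 2.75(16/√31) = (112.1, 127.9)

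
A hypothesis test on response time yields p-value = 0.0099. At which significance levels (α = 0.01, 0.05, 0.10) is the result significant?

p = 0.0099. Significant at: α = 0.01, 0.05, 0.1.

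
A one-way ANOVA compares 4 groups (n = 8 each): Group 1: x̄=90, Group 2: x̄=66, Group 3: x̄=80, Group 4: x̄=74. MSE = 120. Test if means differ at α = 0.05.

Grand mean = 77.5. SS_between = 2456.0, MS_between = 818.67. F = 6.822, F_crit ≈ 2.947. Reject H₀.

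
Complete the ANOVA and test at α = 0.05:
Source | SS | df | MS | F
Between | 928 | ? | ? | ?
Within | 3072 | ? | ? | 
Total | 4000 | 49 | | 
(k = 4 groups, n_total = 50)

df_between = 3, df_within = 46. MS_between = 309.33, MS_within = 66.78. F = 4.632, F_crit ≈ 2.807. Reject H₀.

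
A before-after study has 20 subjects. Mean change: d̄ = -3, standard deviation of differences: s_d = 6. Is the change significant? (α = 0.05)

t = d̄/(s_d/√n) = -3/(6/√20) = -2.236. df = 19, critical t = ±2.093. Reject H₀.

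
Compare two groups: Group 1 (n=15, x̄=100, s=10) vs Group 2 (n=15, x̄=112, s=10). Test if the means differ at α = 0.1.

Pooled sp = 10.0. t = -3.286, df = 28. Critical t = ±1.701. Reject H₀.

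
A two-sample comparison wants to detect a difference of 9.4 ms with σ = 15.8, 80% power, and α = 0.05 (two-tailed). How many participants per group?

n per group = 2(z_α/2 + z_β)²σ²/d² = 2×(1.96 + 0.84)²×15.8²/9.4² = 44.3 → n = 45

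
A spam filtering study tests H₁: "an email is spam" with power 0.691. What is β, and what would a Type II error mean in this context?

β = 1 - power = 1 - 0.691 = 0.309. A Type II error is failing to reject H₀ when H₀ is false (false negative) — here, failing to conclude that an email is spam when in fact it is true. Consequence: a spam email lands in the inbox.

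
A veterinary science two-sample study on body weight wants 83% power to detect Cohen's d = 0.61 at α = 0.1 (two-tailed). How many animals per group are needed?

z_{α/2} = 1.645, z_β = Φ⁻¹(0.83) = 0.954. For medium effect (d = 0.61): n per group = 2(z_{α/2} + z_β)²/d² = 2(1.645 + 0.954)²/0.61² = 36.3 → 37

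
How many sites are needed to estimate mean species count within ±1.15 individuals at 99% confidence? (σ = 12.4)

n = (z*σ/E)² = (2.576×12.4/1.15)² = 771.5 → n = 772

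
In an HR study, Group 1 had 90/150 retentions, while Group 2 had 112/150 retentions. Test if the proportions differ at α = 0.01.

p̂₁ = 0.6, p̂₂ = 0.747, pooled p̂ = 0.673. z = -2.708. Critical: ±2.576. Reject H₀.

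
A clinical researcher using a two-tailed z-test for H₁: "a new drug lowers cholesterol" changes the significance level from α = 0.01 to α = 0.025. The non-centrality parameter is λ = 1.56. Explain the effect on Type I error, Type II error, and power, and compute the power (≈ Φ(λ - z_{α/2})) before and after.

Increasing α from 0.01 to 0.025:
• Type I error rate increases (α is the Type I rate by definition).
• Critical value moves from z_{α/2} = 2.576 to 2.241, so power = Φ(λ - z_{α/2}) goes from Φ(1.56 - 2.576) = 0.155 to Φ(1.56 - 2.241) = 0.248.
• Type II error rate β = 1 - power therefore decreases (0.845 → 0.752).
Appropriate when false negatives are costly — here, shelving an effective drug — patients miss out on a treatment that would have helped.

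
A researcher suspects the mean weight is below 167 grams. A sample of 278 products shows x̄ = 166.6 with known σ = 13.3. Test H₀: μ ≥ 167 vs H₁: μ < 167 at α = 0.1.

z = -0.501. Critical value: -1.28. Fail to reject H₀.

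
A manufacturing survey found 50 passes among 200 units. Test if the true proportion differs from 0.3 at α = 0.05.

p̂ = 0.25, p₀ = 0.3. z = (p̂ - p₀)/√(p₀(1-p₀)/n) = -1.543. Critical: ±1.96. Fail to reject H₀.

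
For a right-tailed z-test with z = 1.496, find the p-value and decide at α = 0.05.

p = P(Z > 1.496) = 1 - Φ(1.496) ≈ 0.0673. Since p ≥ 0.05, fail to reject H₀ (not significant) at α = 0.05.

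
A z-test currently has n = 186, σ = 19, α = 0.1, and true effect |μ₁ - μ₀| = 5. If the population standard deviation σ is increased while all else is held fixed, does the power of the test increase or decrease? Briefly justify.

Power decreases: a larger σ inflates the standard error σ/√n, pulling the sampling distribution under H₁ back toward the critical value.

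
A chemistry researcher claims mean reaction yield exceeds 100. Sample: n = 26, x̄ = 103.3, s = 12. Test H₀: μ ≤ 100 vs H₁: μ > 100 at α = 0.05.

t = (103.3 - 100)/(12/√26) = 1.402, df = 25. Critical t = 1.708. Fail to reject H₀.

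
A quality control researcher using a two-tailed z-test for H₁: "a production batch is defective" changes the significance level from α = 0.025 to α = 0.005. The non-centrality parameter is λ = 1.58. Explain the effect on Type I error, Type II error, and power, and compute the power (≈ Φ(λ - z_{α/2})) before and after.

Decreasing α from 0.025 to 0.005:
• Type I error rate decreases (α is the Type I rate by definition).
• Critical value moves from z_{α/2} = 2.241 to 2.807, so power = Φ(λ - z_{α/2}) goes from Φ(1.58 - 2.241) = 0.254 to Φ(1.58 - 2.807) = 0.11.
• Type II error rate β = 1 - power therefore increases (0.746 → 0.89).
Appropriate when false positives are costly — here, scrapping a good batch — wasted material and cost for no reason.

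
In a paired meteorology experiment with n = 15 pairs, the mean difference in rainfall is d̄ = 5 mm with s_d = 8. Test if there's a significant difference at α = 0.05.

t = d̄/(s_d/√n) = 5/(8/√15) = 2.421. df = 14, critical t = ±2.145. Reject H₀.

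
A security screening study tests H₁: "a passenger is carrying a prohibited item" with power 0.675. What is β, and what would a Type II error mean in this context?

β = 1 - power = 1 - 0.675 = 0.325. A Type II error is failing to reject H₀ when H₀ is false (false negative) — here, failing to conclude that a passenger is carrying a prohibited item when in fact it is true. Consequence: letting a prohibited item through — security breach.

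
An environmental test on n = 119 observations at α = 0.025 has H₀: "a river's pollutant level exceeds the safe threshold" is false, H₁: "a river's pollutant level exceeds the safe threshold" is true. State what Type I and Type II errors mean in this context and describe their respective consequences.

Type I (false positive): concluding that a river's pollutant level exceeds the safe threshold when it is not — shutting down a compliant factory unnecessarily. Type II (false negative): failing to conclude that a river's pollutant level exceeds the safe threshold when it is — allowing unsafe pollution to continue. Which is costlier depends on domain priorities and is a judgement call rather than a statistical fact.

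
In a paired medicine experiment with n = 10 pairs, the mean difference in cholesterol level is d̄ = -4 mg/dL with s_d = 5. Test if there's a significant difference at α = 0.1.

t = d̄/(s_d/√n) = -4/(5/√10) = -2.53. df = 9, critical t = ±1.833. Reject H₀.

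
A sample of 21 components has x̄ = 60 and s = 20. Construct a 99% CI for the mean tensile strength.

CI = x̄ ± t*(s/√n) = 60 ± 2.845(20/√21) = (47.58, 72.42)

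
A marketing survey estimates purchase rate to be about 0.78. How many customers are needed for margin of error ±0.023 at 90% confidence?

n = z²p(1-p)/E² = 1.645²×0.78×0.22/0.023² = 877.8 → n = 878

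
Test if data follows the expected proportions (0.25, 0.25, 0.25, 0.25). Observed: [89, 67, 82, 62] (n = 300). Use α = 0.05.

Expected: [75.0, 75.0, 75.0, 75.0]. χ² = 6.373. df = 3, critical = 7.815. Fail to reject H₀.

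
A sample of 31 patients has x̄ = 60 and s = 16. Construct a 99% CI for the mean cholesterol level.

CI = x̄ ± t*(s/√n) = 60 ± 2.75(16/√31) = (52.1, 67.9)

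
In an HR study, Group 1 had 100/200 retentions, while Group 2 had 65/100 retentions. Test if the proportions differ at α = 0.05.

p̂₁ = 0.5, p̂₂ = 0.65, pooled p̂ = 0.55. z = -2.462. Critical: ±1.96. Reject H₀.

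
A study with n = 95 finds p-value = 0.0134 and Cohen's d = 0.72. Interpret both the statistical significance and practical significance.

Statistically significant (p = 0.0134 < 0.05). Cohen's d = 0.72 indicates a medium effect size. Both statistical and practical significance should be considered.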